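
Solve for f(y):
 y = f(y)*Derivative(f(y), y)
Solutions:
 f(y) = -sqrt(C1 + y^2)
 f(y) = sqrt(C1 + y^2)


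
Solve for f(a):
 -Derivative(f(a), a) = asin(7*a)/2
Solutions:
 f(a) = C1 - a*asin(7*a)/2 - sqrt(1 - 49*a^2)/14


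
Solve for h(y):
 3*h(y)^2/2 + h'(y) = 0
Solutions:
 h(y) = 2/(C1 + 3*y)


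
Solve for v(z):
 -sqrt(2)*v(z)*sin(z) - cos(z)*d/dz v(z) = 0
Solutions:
 v(z) = C1*cos(z)^(sqrt(2))


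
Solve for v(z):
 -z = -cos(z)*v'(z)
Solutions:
 v(z) = C1 + Integral(z/cos(z), z)


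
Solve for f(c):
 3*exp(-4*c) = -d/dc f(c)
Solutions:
 f(c) = C1 + 3*exp(-4*c)/4


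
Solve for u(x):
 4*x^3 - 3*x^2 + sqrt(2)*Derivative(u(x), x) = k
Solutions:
 u(x) = C1 + sqrt(2)*k*x/2 - sqrt(2)*x^4/2 + sqrt(2)*x^3/2


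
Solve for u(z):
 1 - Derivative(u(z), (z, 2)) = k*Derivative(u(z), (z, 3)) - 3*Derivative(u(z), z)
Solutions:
 u(z) = C1 + C2*exp(z*(sqrt(12*k + 1) - 1)/(2*k)) + C3*exp(-z*(sqrt(12*k + 1) + 1)/(2*k)) - z/3


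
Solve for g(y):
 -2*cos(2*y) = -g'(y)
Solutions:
 g(y) = C1 + sin(2*y)


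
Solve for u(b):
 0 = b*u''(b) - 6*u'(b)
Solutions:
 u(b) = C1 + C2*b^7


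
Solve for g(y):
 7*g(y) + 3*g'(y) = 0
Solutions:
 g(y) = C1*exp(-7*y/3)


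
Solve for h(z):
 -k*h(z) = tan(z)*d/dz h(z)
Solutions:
 h(z) = C1*exp(-k*log(sin(z)))


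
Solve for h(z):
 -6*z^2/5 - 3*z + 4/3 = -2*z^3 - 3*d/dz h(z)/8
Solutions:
 h(z) = C1 - 4*z^4/3 + 16*z^3/15 + 4*z^2 - 32*z/9


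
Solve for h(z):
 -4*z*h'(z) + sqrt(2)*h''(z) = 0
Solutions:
 h(z) = C1 + C2*erfi(2^(1/4)*z)


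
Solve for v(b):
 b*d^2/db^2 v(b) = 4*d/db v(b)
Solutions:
 v(b) = C1 + C2*b^5


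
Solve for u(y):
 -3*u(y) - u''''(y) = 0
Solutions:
 u(y) = (C1*sin(sqrt(2)*3^(1/4)*y/2) + C2*cos(sqrt(2)*3^(1/4)*y/2))*exp(-sqrt(2)*3^(1/4)*y/2) + (C3*sin(sqrt(2)*3^(1/4)*y/2) + C4*cos(sqrt(2)*3^(1/4)*y/2))*exp(sqrt(2)*3^(1/4)*y/2)


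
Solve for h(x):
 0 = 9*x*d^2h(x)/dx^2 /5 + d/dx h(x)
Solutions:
 h(x) = C1 + C2*x^(4/9)


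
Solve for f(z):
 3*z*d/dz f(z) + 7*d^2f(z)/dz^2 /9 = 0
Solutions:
 f(z) = C1 + C2*erf(3*sqrt(42)*z/14)


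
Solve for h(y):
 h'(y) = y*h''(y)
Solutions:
 h(y) = C1 + C2*y^2


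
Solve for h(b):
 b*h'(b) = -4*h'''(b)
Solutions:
 h(b) = C1 + Integral(C2*airyai(-2^(1/3)*b/2) + C3*airybi(-2^(1/3)*b/2), b)


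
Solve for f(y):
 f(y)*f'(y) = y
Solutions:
 f(y) = -sqrt(C1 + y^2)
 f(y) = sqrt(C1 + y^2)


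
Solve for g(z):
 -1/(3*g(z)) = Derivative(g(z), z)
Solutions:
 g(z) = -sqrt(C1 - 6*z)/3
 g(z) = sqrt(C1 - 6*z)/3


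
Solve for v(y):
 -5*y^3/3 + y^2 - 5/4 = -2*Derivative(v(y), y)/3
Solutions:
 v(y) = C1 + 5*y^4/8 - y^3/2 + 15*y/8


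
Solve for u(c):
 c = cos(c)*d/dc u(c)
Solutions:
 u(c) = C1 + Integral(c/cos(c), c)


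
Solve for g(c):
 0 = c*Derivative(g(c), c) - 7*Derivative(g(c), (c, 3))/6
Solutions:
 g(c) = C1 + Integral(C2*airyai(6^(1/3)*7^(2/3)*c/7) + C3*airybi(6^(1/3)*7^(2/3)*c/7), c)


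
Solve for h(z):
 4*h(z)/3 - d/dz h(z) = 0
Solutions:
 h(z) = C1*exp(4*z/3)


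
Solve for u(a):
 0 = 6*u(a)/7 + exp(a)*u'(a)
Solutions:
 u(a) = C1*exp(6*exp(-a)/7)


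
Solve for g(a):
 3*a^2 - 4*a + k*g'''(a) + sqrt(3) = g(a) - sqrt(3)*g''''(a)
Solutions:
 g(a) = C1*exp(a*(-sqrt(3)*k - sqrt(3)*sqrt(k^2 + 2*2^(2/3)*3^(1/6)*(-3*k^2 + sqrt(9*k^4 + 256*sqrt(3)))^(1/3) - 16*6^(1/3)/(-3*k^2 + sqrt(9*k^4 + 256*sqrt(3)))^(1/3)) + sqrt(6)*sqrt(k^3/sqrt(k^2 + 2*2^(2/3)*3^(1/6)*(-3*k^2 + sqrt(9*k^4 + 256*sqrt(3)))^(1/3) - 16*6^(1/3)/(-3*k^2 + sqrt(9*k^4 + 256*sqrt(3)))^(1/3)) + k^2 - 2^(2/3)*3^(1/6)*(-3*k^2 + sqrt(9*k^4 + 256*sqrt(3)))^(1/3) + 8*6^(1/3)/(-3*k^2 + sqrt(9*k^4 + 256*sqrt(3)))^(1/3)))/12) + C2*exp(a*(-sqrt(3)*k + sqrt(3)*sqrt(k^2 + 2*2^(2/3)*3^(1/6)*(-3*k^2 + sqrt(9*k^4 + 256*sqrt(3)))^(1/3) - 16*6^(1/3)/(-3*k^2 + sqrt(9*k^4 + 256*sqrt(3)))^(1/3)) - sqrt(6)*sqrt(-k^3/sqrt(k^2 + 2*2^(2/3)*3^(1/6)*(-3*k^2 + sqrt(9*k^4 + 256*sqrt(3)))^(1/3) - 16*6^(1/3)/(-3*k^2 + sqrt(9*k^4 + 256*sqrt(3)))^(1/3)) + k^2 - 2^(2/3)*3^(1/6)*(-3*k^2 + sqrt(9*k^4 + 256*sqrt(3)))^(1/3) + 8*6^(1/3)/(-3*k^2 + sqrt(9*k^4 + 256*sqrt(3)))^(1/3)))/12) + C3*exp(a*(-sqrt(3)*k + sqrt(3)*sqrt(k^2 + 2*2^(2/3)*3^(1/6)*(-3*k^2 + sqrt(9*k^4 + 256*sqrt(3)))^(1/3) - 16*6^(1/3)/(-3*k^2 + sqrt(9*k^4 + 256*sqrt(3)))^(1/3)) + sqrt(6)*sqrt(-k^3/sqrt(k^2 + 2*2^(2/3)*3^(1/6)*(-3*k^2 + sqrt(9*k^4 + 256*sqrt(3)))^(1/3) - 16*6^(1/3)/(-3*k^2 + sqrt(9*k^4 + 256*sqrt(3)))^(1/3)) + k^2 - 2^(2/3)*3^(1/6)*(-3*k^2 + sqrt(9*k^4 + 256*sqrt(3)))^(1/3) + 8*6^(1/3)/(-3*k^2 + sqrt(9*k^4 + 256*sqrt(3)))^(1/3)))/12) + C4*exp(-a*(sqrt(3)*k + sqrt(3)*sqrt(k^2 + 2*2^(2/3)*3^(1/6)*(-3*k^2 + sqrt(9*k^4 + 256*sqrt(3)))^(1/3) - 16*6^(1/3)/(-3*k^2 + sqrt(9*k^4 + 256*sqrt(3)))^(1/3)) + sqrt(6)*sqrt(k^3/sqrt(k^2 + 2*2^(2/3)*3^(1/6)*(-3*k^2 + sqrt(9*k^4 + 256*sqrt(3)))^(1/3) - 16*6^(1/3)/(-3*k^2 + sqrt(9*k^4 + 256*sqrt(3)))^(1/3)) + k^2 - 2^(2/3)*3^(1/6)*(-3*k^2 + sqrt(9*k^4 + 256*sqrt(3)))^(1/3) + 8*6^(1/3)/(-3*k^2 + sqrt(9*k^4 + 256*sqrt(3)))^(1/3)))/12) + 3*a^2 - 4*a + sqrt(3)


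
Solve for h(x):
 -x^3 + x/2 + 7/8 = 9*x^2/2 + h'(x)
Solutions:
 h(x) = C1 - x^4/4 - 3*x^3/2 + x^2/4 + 7*x/8


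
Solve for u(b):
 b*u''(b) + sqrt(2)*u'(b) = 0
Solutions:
 u(b) = C1 + C2*b^(1 - sqrt(2))


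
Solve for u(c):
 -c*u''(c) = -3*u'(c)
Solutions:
 u(c) = C1 + C2*c^4


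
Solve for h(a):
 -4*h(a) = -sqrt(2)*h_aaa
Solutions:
 h(a) = C3*exp(sqrt(2)*a) + (C1*sin(sqrt(6)*a/2) + C2*cos(sqrt(6)*a/2))*exp(-sqrt(2)*a/2)


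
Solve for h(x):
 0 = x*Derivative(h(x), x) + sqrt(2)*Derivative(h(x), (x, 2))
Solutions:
 h(x) = C1 + C2*erf(2^(1/4)*x/2)


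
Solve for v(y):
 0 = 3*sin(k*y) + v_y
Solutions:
 v(y) = C1 + 3*cos(k*y)/k


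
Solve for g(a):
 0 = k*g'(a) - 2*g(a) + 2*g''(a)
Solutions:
 g(a) = C1*exp(a*(-k + sqrt(k^2 + 16))/4) + C2*exp(-a*(k + sqrt(k^2 + 16))/4)


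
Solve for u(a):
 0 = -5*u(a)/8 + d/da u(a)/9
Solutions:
 u(a) = C1*exp(45*a/8)


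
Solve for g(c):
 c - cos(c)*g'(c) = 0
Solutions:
 g(c) = C1 + Integral(c/cos(c), c)


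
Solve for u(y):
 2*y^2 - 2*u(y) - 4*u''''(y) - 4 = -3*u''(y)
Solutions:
 u(y) = y^2 + (C1*sin(2^(3/4)*y*sin(atan(sqrt(23)/3)/2)/2) + C2*cos(2^(3/4)*y*sin(atan(sqrt(23)/3)/2)/2))*exp(-2^(3/4)*y*cos(atan(sqrt(23)/3)/2)/2) + (C3*sin(2^(3/4)*y*sin(atan(sqrt(23)/3)/2)/2) + C4*cos(2^(3/4)*y*sin(atan(sqrt(23)/3)/2)/2))*exp(2^(3/4)*y*cos(atan(sqrt(23)/3)/2)/2) + 1


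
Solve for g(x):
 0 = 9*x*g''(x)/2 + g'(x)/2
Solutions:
 g(x) = C1 + C2*x^(8/9)


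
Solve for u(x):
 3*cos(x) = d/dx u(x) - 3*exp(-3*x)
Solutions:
 u(x) = C1 + 3*sin(x) - exp(-3*x)


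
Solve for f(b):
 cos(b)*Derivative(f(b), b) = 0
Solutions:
 f(b) = C1


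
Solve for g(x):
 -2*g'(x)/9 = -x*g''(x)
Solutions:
 g(x) = C1 + C2*x^(11/9)


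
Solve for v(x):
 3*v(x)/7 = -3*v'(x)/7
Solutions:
 v(x) = C1*exp(-x)


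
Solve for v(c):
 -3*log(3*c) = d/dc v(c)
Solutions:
 v(c) = C1 - 3*c*log(c) - c*log(27) + 3*c


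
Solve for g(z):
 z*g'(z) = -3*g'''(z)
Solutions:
 g(z) = C1 + Integral(C2*airyai(-3^(2/3)*z/3) + C3*airybi(-3^(2/3)*z/3), z)


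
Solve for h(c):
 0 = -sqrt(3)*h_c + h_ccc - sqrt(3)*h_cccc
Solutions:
 h(c) = C1 + C2*exp(c*(2*18^(1/3)/(-2*sqrt(3) + sqrt(-12 + (243 - 2*sqrt(3))^2) + 243)^(1/3) + 4*sqrt(3) + 12^(1/3)*(-2*sqrt(3) + sqrt(-12 + (243 - 2*sqrt(3))^2) + 243)^(1/3))/36)*sin(2^(1/3)*3^(1/6)*c*(-2^(1/3)*3^(2/3)*(-2*sqrt(3) + 9*sqrt(-4/27 + (27 - 2*sqrt(3)/9)^2) + 243)^(1/3) + 6/(-2*sqrt(3) + 9*sqrt(-4/27 + (27 - 2*sqrt(3)/9)^2) + 243)^(1/3))/36) + C3*exp(c*(2*18^(1/3)/(-2*sqrt(3) + sqrt(-12 + (243 - 2*sqrt(3))^2) + 243)^(1/3) + 4*sqrt(3) + 12^(1/3)*(-2*sqrt(3) + sqrt(-12 + (243 - 2*sqrt(3))^2) + 243)^(1/3))/36)*cos(2^(1/3)*3^(1/6)*c*(-2^(1/3)*3^(2/3)*(-2*sqrt(3) + 9*sqrt(-4/27 + (27 - 2*sqrt(3)/9)^2) + 243)^(1/3) + 6/(-2*sqrt(3) + 9*sqrt(-4/27 + (27 - 2*sqrt(3)/9)^2) + 243)^(1/3))/36) + C4*exp(c*(-12^(1/3)*(-2*sqrt(3) + sqrt(-12 + (243 - 2*sqrt(3))^2) + 243)^(1/3) - 2*18^(1/3)/(-2*sqrt(3) + sqrt(-12 + (243 - 2*sqrt(3))^2) + 243)^(1/3) + 2*sqrt(3))/18)


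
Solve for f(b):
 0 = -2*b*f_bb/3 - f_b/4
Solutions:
 f(b) = C1 + C2*b^(5/8)


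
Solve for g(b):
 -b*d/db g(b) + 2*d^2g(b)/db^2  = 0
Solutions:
 g(b) = C1 + C2*erfi(b/2)


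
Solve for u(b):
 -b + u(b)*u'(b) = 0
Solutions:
 u(b) = -sqrt(C1 + b^2)
 u(b) = sqrt(C1 + b^2)


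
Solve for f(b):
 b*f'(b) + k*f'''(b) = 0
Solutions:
 f(b) = C1 + Integral(C2*airyai(b*(-1/k)^(1/3)) + C3*airybi(b*(-1/k)^(1/3)), b)


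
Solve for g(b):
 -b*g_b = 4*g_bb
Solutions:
 g(b) = C1 + C2*erf(sqrt(2)*b/4)


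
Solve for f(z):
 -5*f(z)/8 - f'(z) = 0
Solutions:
 f(z) = C1*exp(-5*z/8)


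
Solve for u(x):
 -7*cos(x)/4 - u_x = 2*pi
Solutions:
 u(x) = C1 - 2*pi*x - 7*sin(x)/4


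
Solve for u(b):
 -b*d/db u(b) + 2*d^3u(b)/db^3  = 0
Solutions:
 u(b) = C1 + Integral(C2*airyai(2^(2/3)*b/2) + C3*airybi(2^(2/3)*b/2), b)


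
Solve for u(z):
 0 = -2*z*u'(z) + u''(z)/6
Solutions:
 u(z) = C1 + C2*erfi(sqrt(6)*z)


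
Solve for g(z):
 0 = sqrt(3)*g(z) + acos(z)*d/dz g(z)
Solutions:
 g(z) = C1*exp(-sqrt(3)*Integral(1/acos(z), z))


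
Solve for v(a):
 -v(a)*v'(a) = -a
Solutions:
 v(a) = -sqrt(C1 + a^2)
 v(a) = sqrt(C1 + a^2)


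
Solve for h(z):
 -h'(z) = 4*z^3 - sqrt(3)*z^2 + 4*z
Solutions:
 h(z) = C1 - z^4 + sqrt(3)*z^3/3 - 2*z^2


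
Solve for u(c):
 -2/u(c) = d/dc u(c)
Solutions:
 u(c) = -sqrt(C1 - 4*c)
 u(c) = sqrt(C1 - 4*c)


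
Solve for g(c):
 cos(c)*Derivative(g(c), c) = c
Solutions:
 g(c) = C1 + Integral(c/cos(c), c)


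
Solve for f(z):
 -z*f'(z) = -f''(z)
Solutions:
 f(z) = C1 + C2*erfi(sqrt(2)*z/2)


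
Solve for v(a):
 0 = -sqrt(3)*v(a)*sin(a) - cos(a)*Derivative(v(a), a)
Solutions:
 v(a) = C1*cos(a)^(sqrt(3))


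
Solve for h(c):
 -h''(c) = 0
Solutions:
 h(c) = C1 + C2*c


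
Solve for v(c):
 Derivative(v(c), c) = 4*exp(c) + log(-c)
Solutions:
 v(c) = C1 + c*log(-c) - c + 4*exp(c)


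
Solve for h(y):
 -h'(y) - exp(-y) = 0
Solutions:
 h(y) = C1 + exp(-y)


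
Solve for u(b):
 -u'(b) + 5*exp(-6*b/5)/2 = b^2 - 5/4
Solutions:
 u(b) = C1 - b^3/3 + 5*b/4 - 25*exp(-6*b/5)/12


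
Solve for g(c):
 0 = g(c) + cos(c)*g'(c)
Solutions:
 g(c) = C1*sqrt(sin(c) - 1)/sqrt(sin(c) + 1)


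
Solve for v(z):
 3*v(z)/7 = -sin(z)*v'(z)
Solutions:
 v(z) = C1*(cos(z) + 1)^(3/14)/(cos(z) - 1)^(3/14)


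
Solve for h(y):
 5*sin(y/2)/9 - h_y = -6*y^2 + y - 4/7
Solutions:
 h(y) = C1 + 2*y^3 - y^2/2 + 4*y/7 - 10*cos(y/2)/9


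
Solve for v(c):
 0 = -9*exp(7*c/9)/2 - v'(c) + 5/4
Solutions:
 v(c) = C1 + 5*c/4 - 81*exp(7*c/9)/14


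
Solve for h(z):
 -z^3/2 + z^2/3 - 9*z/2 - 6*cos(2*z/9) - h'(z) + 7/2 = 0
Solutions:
 h(z) = C1 - z^4/8 + z^3/9 - 9*z^2/4 + 7*z/2 - 27*sin(2*z/9)


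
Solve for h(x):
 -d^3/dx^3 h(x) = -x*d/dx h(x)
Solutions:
 h(x) = C1 + Integral(C2*airyai(x) + C3*airybi(x), x)


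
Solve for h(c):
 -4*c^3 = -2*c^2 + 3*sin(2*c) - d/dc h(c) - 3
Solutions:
 h(c) = C1 + c^4 - 2*c^3/3 - 3*c - 3*cos(2*c)/2


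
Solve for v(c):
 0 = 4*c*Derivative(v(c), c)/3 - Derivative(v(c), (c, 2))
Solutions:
 v(c) = C1 + C2*erfi(sqrt(6)*c/3)


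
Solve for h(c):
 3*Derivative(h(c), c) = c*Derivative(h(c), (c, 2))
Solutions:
 h(c) = C1 + C2*c^4


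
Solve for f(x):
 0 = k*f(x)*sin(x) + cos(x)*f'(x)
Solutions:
 f(x) = C1*exp(k*log(cos(x)))


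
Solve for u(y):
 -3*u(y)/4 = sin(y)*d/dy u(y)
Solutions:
 u(y) = C1*(cos(y) + 1)^(3/8)/(cos(y) - 1)^(3/8)


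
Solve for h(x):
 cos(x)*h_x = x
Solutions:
 h(x) = C1 + Integral(x/cos(x), x)


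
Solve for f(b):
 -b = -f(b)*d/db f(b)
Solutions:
 f(b) = -sqrt(C1 + b^2)
 f(b) = sqrt(C1 + b^2)


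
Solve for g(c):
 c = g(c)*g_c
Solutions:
 g(c) = -sqrt(C1 + c^2)
 g(c) = sqrt(C1 + c^2)


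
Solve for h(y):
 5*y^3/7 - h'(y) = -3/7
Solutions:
 h(y) = C1 + 5*y^4/28 + 3*y/7


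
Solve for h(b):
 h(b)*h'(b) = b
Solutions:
 h(b) = -sqrt(C1 + b^2)
 h(b) = sqrt(C1 + b^2)


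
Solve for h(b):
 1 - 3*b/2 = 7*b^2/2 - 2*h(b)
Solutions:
 h(b) = 7*b^2/4 + 3*b/4 - 1/2


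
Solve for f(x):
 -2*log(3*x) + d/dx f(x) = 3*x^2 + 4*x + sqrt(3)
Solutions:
 f(x) = C1 + x^3 + 2*x^2 + 2*x*log(x) - 2*x + sqrt(3)*x + x*log(9)


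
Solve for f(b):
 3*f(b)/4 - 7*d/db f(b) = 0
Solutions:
 f(b) = C1*exp(3*b/28)


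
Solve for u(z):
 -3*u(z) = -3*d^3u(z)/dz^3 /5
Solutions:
 u(z) = C3*exp(5^(1/3)*z) + (C1*sin(sqrt(3)*5^(1/3)*z/2) + C2*cos(sqrt(3)*5^(1/3)*z/2))*exp(-5^(1/3)*z/2)


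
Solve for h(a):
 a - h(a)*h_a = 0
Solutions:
 h(a) = -sqrt(C1 + a^2)
 h(a) = sqrt(C1 + a^2)


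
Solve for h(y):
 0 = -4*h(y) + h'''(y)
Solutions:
 h(y) = C3*exp(2^(2/3)*y) + (C1*sin(2^(2/3)*sqrt(3)*y/2) + C2*cos(2^(2/3)*sqrt(3)*y/2))*exp(-2^(2/3)*y/2)


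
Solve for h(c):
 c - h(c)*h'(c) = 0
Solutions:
 h(c) = -sqrt(C1 + c^2)
 h(c) = sqrt(C1 + c^2)


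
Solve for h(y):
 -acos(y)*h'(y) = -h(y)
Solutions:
 h(y) = C1*exp(Integral(1/acos(y), y))


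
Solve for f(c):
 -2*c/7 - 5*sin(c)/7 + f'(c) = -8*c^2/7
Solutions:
 f(c) = C1 - 8*c^3/21 + c^2/7 - 5*cos(c)/7


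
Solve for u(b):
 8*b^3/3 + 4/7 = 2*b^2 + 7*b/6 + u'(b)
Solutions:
 u(b) = C1 + 2*b^4/3 - 2*b^3/3 - 7*b^2/12 + 4*b/7


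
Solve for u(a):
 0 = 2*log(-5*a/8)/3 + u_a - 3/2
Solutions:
 u(a) = C1 - 2*a*log(-a)/3 + a*(-2*log(5)/3 + 2*log(2) + 13/6)


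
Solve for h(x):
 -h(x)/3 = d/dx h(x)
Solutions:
 h(x) = C1*exp(-x/3)


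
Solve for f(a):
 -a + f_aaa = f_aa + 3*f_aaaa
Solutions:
 f(a) = C1 + C2*a - a^3/6 - a^2/2 + (C3*sin(sqrt(11)*a/6) + C4*cos(sqrt(11)*a/6))*exp(a/6)


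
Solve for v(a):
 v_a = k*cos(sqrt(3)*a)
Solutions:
 v(a) = C1 + sqrt(3)*k*sin(sqrt(3)*a)/3


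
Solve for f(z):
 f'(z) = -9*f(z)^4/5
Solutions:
 f(z) = 5^(1/3)*(1/(C1 + 27*z))^(1/3)
 f(z) = 5^(1/3)*(-3^(2/3) - 3*3^(1/6)*I)*(1/(C1 + 9*z))^(1/3)/6
 f(z) = 5^(1/3)*(-3^(2/3) + 3*3^(1/6)*I)*(1/(C1 + 9*z))^(1/3)/6


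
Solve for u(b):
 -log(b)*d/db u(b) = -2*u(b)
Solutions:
 u(b) = C1*exp(2*li(b))


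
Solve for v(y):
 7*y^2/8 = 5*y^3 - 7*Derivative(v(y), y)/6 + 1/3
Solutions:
 v(y) = C1 + 15*y^4/14 - y^3/4 + 2*y/7


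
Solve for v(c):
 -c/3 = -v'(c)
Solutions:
 v(c) = C1 + c^2/6


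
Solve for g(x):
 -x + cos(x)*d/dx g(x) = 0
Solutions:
 g(x) = C1 + Integral(x/cos(x), x)


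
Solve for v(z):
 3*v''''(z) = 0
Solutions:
 v(z) = C1 + C2*z + C3*z^2 + C4*z^3


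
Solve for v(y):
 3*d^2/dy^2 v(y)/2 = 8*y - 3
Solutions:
 v(y) = C1 + C2*y + 8*y^3/9 - y^2


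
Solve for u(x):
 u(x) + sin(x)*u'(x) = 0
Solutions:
 u(x) = C1*sqrt(cos(x) + 1)/sqrt(cos(x) - 1)


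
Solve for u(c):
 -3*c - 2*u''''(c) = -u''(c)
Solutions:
 u(c) = C1 + C2*c + C3*exp(-sqrt(2)*c/2) + C4*exp(sqrt(2)*c/2) + c^3/2


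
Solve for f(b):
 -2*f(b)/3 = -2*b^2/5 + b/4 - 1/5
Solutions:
 f(b) = 3*b^2/5 - 3*b/8 + 3/10


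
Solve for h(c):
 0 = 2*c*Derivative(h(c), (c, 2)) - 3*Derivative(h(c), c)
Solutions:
 h(c) = C1 + C2*c^(5/2)


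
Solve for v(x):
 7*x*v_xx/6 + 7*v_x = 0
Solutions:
 v(x) = C1 + C2/x^5


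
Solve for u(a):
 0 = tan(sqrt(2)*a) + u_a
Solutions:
 u(a) = C1 + sqrt(2)*log(cos(sqrt(2)*a))/2


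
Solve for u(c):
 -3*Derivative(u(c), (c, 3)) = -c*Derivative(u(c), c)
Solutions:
 u(c) = C1 + Integral(C2*airyai(3^(2/3)*c/3) + C3*airybi(3^(2/3)*c/3), c)


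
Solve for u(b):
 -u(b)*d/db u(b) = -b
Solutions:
 u(b) = -sqrt(C1 + b^2)
 u(b) = sqrt(C1 + b^2)


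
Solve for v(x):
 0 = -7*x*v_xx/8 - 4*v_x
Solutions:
 v(x) = C1 + C2/x^(25/7)


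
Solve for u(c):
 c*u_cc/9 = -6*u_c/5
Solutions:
 u(c) = C1 + C2/c^(49/5)


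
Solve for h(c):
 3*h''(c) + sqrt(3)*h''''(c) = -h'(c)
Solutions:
 h(c) = C1 + C2*exp(c*(-2*2^(1/3)*3^(5/6)/(sqrt(3) + sqrt(3 + 4*sqrt(3)))^(1/3) + 6^(2/3)*(sqrt(3) + sqrt(3 + 4*sqrt(3)))^(1/3))/12)*sin(c*(2*6^(1/3)/(sqrt(3) + sqrt(3 + 4*sqrt(3)))^(1/3) + 2^(2/3)*3^(1/6)*(sqrt(3) + sqrt(3 + 4*sqrt(3)))^(1/3))/4) + C3*exp(c*(-2*2^(1/3)*3^(5/6)/(sqrt(3) + sqrt(3 + 4*sqrt(3)))^(1/3) + 6^(2/3)*(sqrt(3) + sqrt(3 + 4*sqrt(3)))^(1/3))/12)*cos(c*(2*6^(1/3)/(sqrt(3) + sqrt(3 + 4*sqrt(3)))^(1/3) + 2^(2/3)*3^(1/6)*(sqrt(3) + sqrt(3 + 4*sqrt(3)))^(1/3))/4) + C4*exp(-c*(-2*2^(1/3)*3^(5/6)/(sqrt(3) + sqrt(3 + 4*sqrt(3)))^(1/3) + 6^(2/3)*(sqrt(3) + sqrt(3 + 4*sqrt(3)))^(1/3))/6)


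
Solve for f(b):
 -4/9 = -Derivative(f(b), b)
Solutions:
 f(b) = C1 + 4*b/9


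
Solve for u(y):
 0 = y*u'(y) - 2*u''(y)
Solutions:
 u(y) = C1 + C2*erfi(y/2)


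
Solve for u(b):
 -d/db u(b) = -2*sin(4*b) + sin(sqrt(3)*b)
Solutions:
 u(b) = C1 - cos(4*b)/2 + sqrt(3)*cos(sqrt(3)*b)/3


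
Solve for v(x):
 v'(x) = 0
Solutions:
 v(x) = C1


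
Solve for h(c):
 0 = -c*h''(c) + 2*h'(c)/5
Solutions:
 h(c) = C1 + C2*c^(7/5)


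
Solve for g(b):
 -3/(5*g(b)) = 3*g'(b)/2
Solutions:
 g(b) = -sqrt(C1 - 20*b)/5
 g(b) = sqrt(C1 - 20*b)/5


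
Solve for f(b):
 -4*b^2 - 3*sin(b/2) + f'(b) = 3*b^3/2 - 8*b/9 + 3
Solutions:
 f(b) = C1 + 3*b^4/8 + 4*b^3/3 - 4*b^2/9 + 3*b - 6*cos(b/2)


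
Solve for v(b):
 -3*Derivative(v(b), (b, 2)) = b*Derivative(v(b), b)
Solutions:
 v(b) = C1 + C2*erf(sqrt(6)*b/6)


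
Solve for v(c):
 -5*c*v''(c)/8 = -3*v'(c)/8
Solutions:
 v(c) = C1 + C2*c^(8/5)


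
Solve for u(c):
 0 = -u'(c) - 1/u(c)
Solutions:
 u(c) = -sqrt(C1 - 2*c)
 u(c) = sqrt(C1 - 2*c)


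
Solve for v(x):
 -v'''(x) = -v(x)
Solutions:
 v(x) = C3*exp(x) + (C1*sin(sqrt(3)*x/2) + C2*cos(sqrt(3)*x/2))*exp(-x/2)


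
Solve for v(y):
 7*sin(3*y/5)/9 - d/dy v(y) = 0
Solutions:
 v(y) = C1 - 35*cos(3*y/5)/27


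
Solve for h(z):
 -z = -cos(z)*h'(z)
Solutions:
 h(z) = C1 + Integral(z/cos(z), z)


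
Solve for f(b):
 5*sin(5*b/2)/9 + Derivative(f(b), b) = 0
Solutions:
 f(b) = C1 + 2*cos(5*b/2)/9


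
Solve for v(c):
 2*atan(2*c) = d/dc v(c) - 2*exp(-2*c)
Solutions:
 v(c) = C1 + 2*c*atan(2*c) - log(4*c^2 + 1)/2 - exp(-2*c)


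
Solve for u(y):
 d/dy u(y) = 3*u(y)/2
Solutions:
 u(y) = C1*exp(3*y/2)


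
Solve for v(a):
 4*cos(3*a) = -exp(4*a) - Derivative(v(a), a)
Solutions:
 v(a) = C1 - exp(4*a)/4 - 4*sin(3*a)/3


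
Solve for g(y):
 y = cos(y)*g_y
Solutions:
 g(y) = C1 + Integral(y/cos(y), y)


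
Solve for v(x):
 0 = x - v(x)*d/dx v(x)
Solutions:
 v(x) = -sqrt(C1 + x^2)
 v(x) = sqrt(C1 + x^2)


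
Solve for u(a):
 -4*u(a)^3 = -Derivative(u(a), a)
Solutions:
 u(a) = -sqrt(2)*sqrt(-1/(C1 + 4*a))/2
 u(a) = sqrt(2)*sqrt(-1/(C1 + 4*a))/2


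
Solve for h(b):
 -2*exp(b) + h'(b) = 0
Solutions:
 h(b) = C1 + 2*exp(b)


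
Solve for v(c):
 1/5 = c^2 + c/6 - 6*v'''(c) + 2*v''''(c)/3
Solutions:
 v(c) = C1 + C2*c + C3*c^2 + C4*exp(9*c) + c^5/360 + 7*c^4/2592 - 127*c^3/29160


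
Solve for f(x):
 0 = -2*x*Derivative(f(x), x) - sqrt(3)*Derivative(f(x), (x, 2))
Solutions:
 f(x) = C1 + C2*erf(3^(3/4)*x/3)


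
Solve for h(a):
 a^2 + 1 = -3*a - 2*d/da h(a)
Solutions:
 h(a) = C1 - a^3/6 - 3*a^2/4 - a/2


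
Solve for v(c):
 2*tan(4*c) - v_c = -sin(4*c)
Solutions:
 v(c) = C1 - log(cos(4*c))/2 - cos(4*c)/4


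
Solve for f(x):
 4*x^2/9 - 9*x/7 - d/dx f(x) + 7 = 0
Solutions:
 f(x) = C1 + 4*x^3/27 - 9*x^2/14 + 7*x


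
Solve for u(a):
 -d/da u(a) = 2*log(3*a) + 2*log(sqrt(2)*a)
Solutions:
 u(a) = C1 - 4*a*log(a) - a*log(18) + 4*a


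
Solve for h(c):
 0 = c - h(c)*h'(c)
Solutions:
 h(c) = -sqrt(C1 + c^2)
 h(c) = sqrt(C1 + c^2)


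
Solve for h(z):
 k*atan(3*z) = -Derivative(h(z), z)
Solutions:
 h(z) = C1 - k*(z*atan(3*z) - log(9*z^2 + 1)/6)


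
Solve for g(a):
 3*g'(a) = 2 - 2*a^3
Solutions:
 g(a) = C1 - a^4/6 + 2*a/3


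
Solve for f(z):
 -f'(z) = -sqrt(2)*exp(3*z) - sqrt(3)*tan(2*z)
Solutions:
 f(z) = C1 + sqrt(2)*exp(3*z)/3 - sqrt(3)*log(cos(2*z))/2


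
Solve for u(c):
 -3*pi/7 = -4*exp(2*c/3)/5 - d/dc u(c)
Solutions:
 u(c) = C1 + 3*pi*c/7 - 6*exp(2*c/3)/5


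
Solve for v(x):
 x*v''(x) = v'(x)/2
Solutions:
 v(x) = C1 + C2*x^(3/2)


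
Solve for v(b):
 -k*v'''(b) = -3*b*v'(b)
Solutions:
 v(b) = C1 + Integral(C2*airyai(3^(1/3)*b*(1/k)^(1/3)) + C3*airybi(3^(1/3)*b*(1/k)^(1/3)), b)


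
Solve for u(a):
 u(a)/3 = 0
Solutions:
 u(a) = 0


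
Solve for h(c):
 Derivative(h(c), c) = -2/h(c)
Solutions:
 h(c) = -sqrt(C1 - 4*c)
 h(c) = sqrt(C1 - 4*c)


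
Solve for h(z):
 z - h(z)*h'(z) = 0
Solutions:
 h(z) = -sqrt(C1 + z^2)
 h(z) = sqrt(C1 + z^2)


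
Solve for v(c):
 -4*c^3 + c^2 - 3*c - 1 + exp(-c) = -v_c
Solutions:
 v(c) = C1 + c^4 - c^3/3 + 3*c^2/2 + c + exp(-c)


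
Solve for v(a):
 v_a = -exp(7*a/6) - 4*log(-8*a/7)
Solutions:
 v(a) = C1 - 4*a*log(-a) + 4*a*(-3*log(2) + 1 + log(7)) - 6*exp(7*a/6)/7


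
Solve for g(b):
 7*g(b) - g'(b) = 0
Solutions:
 g(b) = C1*exp(7*b)


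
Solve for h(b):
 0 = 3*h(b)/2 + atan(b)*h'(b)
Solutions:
 h(b) = C1*exp(-3*Integral(1/atan(b), b)/2)


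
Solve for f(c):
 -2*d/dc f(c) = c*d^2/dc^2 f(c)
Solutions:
 f(c) = C1 + C2/c


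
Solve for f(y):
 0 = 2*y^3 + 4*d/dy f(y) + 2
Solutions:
 f(y) = C1 - y^4/8 - y/2


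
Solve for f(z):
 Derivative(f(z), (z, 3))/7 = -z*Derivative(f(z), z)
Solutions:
 f(z) = C1 + Integral(C2*airyai(-7^(1/3)*z) + C3*airybi(-7^(1/3)*z), z)


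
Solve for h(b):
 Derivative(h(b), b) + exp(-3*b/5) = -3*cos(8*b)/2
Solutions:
 h(b) = C1 - 3*sin(8*b)/16 + 5*exp(-3*b/5)/3


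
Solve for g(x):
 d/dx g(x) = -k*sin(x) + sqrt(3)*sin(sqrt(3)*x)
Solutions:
 g(x) = C1 + k*cos(x) - cos(sqrt(3)*x)


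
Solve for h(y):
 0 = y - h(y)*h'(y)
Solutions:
 h(y) = -sqrt(C1 + y^2)
 h(y) = sqrt(C1 + y^2)


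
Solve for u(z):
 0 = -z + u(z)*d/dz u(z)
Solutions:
 u(z) = -sqrt(C1 + z^2)
 u(z) = sqrt(C1 + z^2)


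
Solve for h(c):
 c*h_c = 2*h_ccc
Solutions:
 h(c) = C1 + Integral(C2*airyai(2^(2/3)*c/2) + C3*airybi(2^(2/3)*c/2), c)


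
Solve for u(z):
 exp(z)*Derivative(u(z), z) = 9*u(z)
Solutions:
 u(z) = C1*exp(-9*exp(-z))


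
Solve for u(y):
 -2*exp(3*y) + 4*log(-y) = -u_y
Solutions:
 u(y) = C1 - 4*y*log(-y) + 4*y + 2*exp(3*y)/3


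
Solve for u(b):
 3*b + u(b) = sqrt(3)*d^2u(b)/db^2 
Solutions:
 u(b) = C1*exp(-3^(3/4)*b/3) + C2*exp(3^(3/4)*b/3) - 3*b


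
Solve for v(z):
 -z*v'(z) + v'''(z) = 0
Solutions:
 v(z) = C1 + Integral(C2*airyai(z) + C3*airybi(z), z)


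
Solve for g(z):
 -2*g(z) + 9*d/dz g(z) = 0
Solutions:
 g(z) = C1*exp(2*z/9)


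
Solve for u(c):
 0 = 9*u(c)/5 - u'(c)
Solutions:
 u(c) = C1*exp(9*c/5)


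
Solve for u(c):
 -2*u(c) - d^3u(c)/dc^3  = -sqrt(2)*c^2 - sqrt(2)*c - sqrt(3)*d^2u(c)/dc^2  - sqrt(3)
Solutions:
 u(c) = C1*exp(c*(3^(2/3)/(-sqrt(3) + sqrt(-3 + (9 - sqrt(3))^2) + 9)^(1/3) + 2*sqrt(3) + 3^(1/3)*(-sqrt(3) + sqrt(-3 + (9 - sqrt(3))^2) + 9)^(1/3))/6)*sin(3^(1/6)*c*(-3^(2/3)*(-sqrt(3) + sqrt(-3 + (9 - sqrt(3))^2) + 9)^(1/3) + 3/(-sqrt(3) + sqrt(-3 + (9 - sqrt(3))^2) + 9)^(1/3))/6) + C2*exp(c*(3^(2/3)/(-sqrt(3) + sqrt(-3 + (9 - sqrt(3))^2) + 9)^(1/3) + 2*sqrt(3) + 3^(1/3)*(-sqrt(3) + sqrt(-3 + (9 - sqrt(3))^2) + 9)^(1/3))/6)*cos(3^(1/6)*c*(-3^(2/3)*(-sqrt(3) + sqrt(-3 + (9 - sqrt(3))^2) + 9)^(1/3) + 3/(-sqrt(3) + sqrt(-3 + (9 - sqrt(3))^2) + 9)^(1/3))/6) + C3*exp(c*(-3^(1/3)*(-sqrt(3) + sqrt(-3 + (9 - sqrt(3))^2) + 9)^(1/3) - 3^(2/3)/(-sqrt(3) + sqrt(-3 + (9 - sqrt(3))^2) + 9)^(1/3) + sqrt(3))/3) + sqrt(2)*c^2/2 + sqrt(2)*c/2 + sqrt(3)/2 + sqrt(6)/2


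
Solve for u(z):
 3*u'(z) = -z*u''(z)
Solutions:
 u(z) = C1 + C2/z^2


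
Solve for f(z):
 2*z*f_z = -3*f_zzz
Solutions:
 f(z) = C1 + Integral(C2*airyai(-2^(1/3)*3^(2/3)*z/3) + C3*airybi(-2^(1/3)*3^(2/3)*z/3), z)


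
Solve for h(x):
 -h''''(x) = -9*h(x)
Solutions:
 h(x) = C1*exp(-sqrt(3)*x) + C2*exp(sqrt(3)*x) + C3*sin(sqrt(3)*x) + C4*cos(sqrt(3)*x)


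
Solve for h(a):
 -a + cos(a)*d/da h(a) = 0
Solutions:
 h(a) = C1 + Integral(a/cos(a), a)


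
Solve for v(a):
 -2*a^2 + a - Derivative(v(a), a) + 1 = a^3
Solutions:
 v(a) = C1 - a^4/4 - 2*a^3/3 + a^2/2 + a


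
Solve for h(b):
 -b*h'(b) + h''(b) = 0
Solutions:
 h(b) = C1 + C2*erfi(sqrt(2)*b/2)


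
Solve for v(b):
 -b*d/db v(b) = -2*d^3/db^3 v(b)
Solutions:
 v(b) = C1 + Integral(C2*airyai(2^(2/3)*b/2) + C3*airybi(2^(2/3)*b/2), b)


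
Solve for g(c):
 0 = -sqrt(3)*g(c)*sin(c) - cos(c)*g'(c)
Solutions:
 g(c) = C1*cos(c)^(sqrt(3))


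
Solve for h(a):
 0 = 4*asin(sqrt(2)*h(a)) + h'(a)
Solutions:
 Integral(1/asin(sqrt(2)*_y), (_y, h(a))) = C1 - 4*a


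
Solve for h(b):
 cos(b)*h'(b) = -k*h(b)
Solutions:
 h(b) = C1*exp(k*(log(sin(b) - 1) - log(sin(b) + 1))/2)


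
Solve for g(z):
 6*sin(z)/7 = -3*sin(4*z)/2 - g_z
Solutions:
 g(z) = C1 + 6*cos(z)/7 + 3*cos(4*z)/8


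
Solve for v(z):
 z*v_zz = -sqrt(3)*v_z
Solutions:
 v(z) = C1 + C2*z^(1 - sqrt(3))


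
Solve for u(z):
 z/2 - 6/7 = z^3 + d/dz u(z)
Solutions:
 u(z) = C1 - z^4/4 + z^2/4 - 6*z/7


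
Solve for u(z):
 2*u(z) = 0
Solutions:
 u(z) = 0


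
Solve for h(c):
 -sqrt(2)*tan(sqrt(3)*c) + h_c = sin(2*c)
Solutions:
 h(c) = C1 - sqrt(6)*log(cos(sqrt(3)*c))/3 - cos(2*c)/2


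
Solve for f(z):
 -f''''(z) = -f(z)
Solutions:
 f(z) = C1*exp(-z) + C2*exp(z) + C3*sin(z) + C4*cos(z)


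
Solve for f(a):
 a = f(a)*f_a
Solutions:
 f(a) = -sqrt(C1 + a^2)
 f(a) = sqrt(C1 + a^2)


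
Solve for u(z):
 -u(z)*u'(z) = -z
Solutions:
 u(z) = -sqrt(C1 + z^2)
 u(z) = sqrt(C1 + z^2)


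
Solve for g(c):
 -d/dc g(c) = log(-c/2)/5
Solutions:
 g(c) = C1 - c*log(-c)/5 + c*(log(2) + 1)/5


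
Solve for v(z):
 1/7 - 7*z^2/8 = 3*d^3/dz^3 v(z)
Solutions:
 v(z) = C1 + C2*z + C3*z^2 - 7*z^5/1440 + z^3/126


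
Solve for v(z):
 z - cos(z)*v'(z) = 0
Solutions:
 v(z) = C1 + Integral(z/cos(z), z)


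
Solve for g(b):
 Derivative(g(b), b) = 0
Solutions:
 g(b) = C1


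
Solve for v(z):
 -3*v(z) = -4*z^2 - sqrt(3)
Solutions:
 v(z) = 4*z^2/3 + sqrt(3)/3


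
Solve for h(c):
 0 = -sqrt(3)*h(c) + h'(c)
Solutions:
 h(c) = C1*exp(sqrt(3)*c)


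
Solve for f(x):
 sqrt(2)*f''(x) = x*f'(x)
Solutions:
 f(x) = C1 + C2*erfi(2^(1/4)*x/2)


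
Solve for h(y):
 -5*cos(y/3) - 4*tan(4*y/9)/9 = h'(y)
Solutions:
 h(y) = C1 + log(cos(4*y/9)) - 15*sin(y/3)


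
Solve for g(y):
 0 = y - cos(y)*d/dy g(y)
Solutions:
 g(y) = C1 + Integral(y/cos(y), y)


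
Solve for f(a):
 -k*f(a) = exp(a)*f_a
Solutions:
 f(a) = C1*exp(k*exp(-a))


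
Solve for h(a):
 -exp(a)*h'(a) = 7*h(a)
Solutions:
 h(a) = C1*exp(7*exp(-a))


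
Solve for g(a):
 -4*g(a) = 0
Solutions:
 g(a) = 0


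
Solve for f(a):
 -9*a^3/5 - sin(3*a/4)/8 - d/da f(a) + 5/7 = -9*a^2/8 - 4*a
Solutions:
 f(a) = C1 - 9*a^4/20 + 3*a^3/8 + 2*a^2 + 5*a/7 + cos(3*a/4)/6


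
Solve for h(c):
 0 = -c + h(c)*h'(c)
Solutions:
 h(c) = -sqrt(C1 + c^2)
 h(c) = sqrt(C1 + c^2)


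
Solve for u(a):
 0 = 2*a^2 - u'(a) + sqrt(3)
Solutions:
 u(a) = C1 + 2*a^3/3 + sqrt(3)*a


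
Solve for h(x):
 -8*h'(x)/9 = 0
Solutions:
 h(x) = C1


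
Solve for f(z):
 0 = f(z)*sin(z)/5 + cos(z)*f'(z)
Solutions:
 f(z) = C1*cos(z)^(1/5)


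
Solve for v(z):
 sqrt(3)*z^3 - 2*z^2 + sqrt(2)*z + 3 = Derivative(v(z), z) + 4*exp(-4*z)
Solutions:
 v(z) = C1 + sqrt(3)*z^4/4 - 2*z^3/3 + sqrt(2)*z^2/2 + 3*z + exp(-4*z)


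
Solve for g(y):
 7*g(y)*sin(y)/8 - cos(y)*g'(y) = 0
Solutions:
 g(y) = C1/cos(y)^(7/8)


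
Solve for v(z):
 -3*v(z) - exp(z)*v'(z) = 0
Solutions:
 v(z) = C1*exp(3*exp(-z))


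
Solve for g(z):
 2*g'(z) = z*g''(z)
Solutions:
 g(z) = C1 + C2*z^3


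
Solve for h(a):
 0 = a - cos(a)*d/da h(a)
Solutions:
 h(a) = C1 + Integral(a/cos(a), a)


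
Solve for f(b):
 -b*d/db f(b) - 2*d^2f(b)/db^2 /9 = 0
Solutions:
 f(b) = C1 + C2*erf(3*b/2)


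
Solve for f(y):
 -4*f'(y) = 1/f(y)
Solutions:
 f(y) = -sqrt(C1 - 2*y)/2
 f(y) = sqrt(C1 - 2*y)/2


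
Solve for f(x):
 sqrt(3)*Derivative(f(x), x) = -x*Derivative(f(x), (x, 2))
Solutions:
 f(x) = C1 + C2*x^(1 - sqrt(3))


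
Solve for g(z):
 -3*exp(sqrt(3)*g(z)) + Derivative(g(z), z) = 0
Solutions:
 g(z) = sqrt(3)*(2*log(-1/(C1 + 3*z)) - log(3))/6


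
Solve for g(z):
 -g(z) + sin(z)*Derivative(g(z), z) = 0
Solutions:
 g(z) = C1*sqrt(cos(z) - 1)/sqrt(cos(z) + 1)


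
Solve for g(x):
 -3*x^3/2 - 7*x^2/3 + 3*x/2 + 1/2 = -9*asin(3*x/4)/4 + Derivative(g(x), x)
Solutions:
 g(x) = C1 - 3*x^4/8 - 7*x^3/9 + 3*x^2/4 + 9*x*asin(3*x/4)/4 + x/2 + 3*sqrt(16 - 9*x^2)/4


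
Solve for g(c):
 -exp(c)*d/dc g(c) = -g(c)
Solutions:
 g(c) = C1*exp(-exp(-c))


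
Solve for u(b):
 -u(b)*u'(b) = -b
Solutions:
 u(b) = -sqrt(C1 + b^2)
 u(b) = sqrt(C1 + b^2)


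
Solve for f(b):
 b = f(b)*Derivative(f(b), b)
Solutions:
 f(b) = -sqrt(C1 + b^2)
 f(b) = sqrt(C1 + b^2)


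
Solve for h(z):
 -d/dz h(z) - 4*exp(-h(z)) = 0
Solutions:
 h(z) = log(C1 - 4*z)


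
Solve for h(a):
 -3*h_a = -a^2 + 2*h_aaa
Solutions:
 h(a) = C1 + C2*sin(sqrt(6)*a/2) + C3*cos(sqrt(6)*a/2) + a^3/9 - 4*a/9


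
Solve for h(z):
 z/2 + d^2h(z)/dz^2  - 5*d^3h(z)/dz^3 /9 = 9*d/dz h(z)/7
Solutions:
 h(z) = C1 + 7*z^2/36 + 49*z/162 + (C2*sin(9*sqrt(91)*z/70) + C3*cos(9*sqrt(91)*z/70))*exp(9*z/10)


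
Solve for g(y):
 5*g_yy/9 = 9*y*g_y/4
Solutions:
 g(y) = C1 + C2*erfi(9*sqrt(10)*y/20)


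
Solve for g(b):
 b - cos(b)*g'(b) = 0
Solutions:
 g(b) = C1 + Integral(b/cos(b), b)


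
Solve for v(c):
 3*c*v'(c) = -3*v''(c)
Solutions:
 v(c) = C1 + C2*erf(sqrt(2)*c/2)


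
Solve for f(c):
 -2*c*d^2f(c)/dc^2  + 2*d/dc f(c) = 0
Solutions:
 f(c) = C1 + C2*c^2


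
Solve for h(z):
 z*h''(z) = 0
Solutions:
 h(z) = C1 + C2*z


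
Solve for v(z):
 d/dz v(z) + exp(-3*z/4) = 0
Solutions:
 v(z) = C1 + 4*exp(-3*z/4)/3


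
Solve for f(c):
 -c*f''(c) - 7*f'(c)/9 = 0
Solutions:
 f(c) = C1 + C2*c^(2/9)


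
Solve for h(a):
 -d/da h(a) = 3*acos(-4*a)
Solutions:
 h(a) = C1 - 3*a*acos(-4*a) - 3*sqrt(1 - 16*a^2)/4


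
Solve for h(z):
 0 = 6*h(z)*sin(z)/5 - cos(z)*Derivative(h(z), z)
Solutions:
 h(z) = C1/cos(z)^(6/5)


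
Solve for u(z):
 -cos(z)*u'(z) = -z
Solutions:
 u(z) = C1 + Integral(z/cos(z), z)


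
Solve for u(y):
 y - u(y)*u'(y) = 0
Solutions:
 u(y) = -sqrt(C1 + y^2)
 u(y) = sqrt(C1 + y^2)


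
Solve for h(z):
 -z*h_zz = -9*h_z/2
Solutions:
 h(z) = C1 + C2*z^(11/2)


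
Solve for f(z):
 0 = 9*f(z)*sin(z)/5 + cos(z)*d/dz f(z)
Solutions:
 f(z) = C1*cos(z)^(9/5)


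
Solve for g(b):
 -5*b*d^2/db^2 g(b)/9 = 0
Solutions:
 g(b) = C1 + C2*b


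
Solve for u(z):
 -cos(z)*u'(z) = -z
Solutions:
 u(z) = C1 + Integral(z/cos(z), z)


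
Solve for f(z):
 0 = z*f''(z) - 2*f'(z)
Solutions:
 f(z) = C1 + C2*z^3


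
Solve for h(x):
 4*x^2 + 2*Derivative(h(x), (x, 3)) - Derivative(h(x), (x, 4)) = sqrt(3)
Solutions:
 h(x) = C1 + C2*x + C3*x^2 + C4*exp(2*x) - x^5/30 - x^4/12 + x^3*(-2 + sqrt(3))/12


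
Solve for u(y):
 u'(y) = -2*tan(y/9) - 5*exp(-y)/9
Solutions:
 u(y) = C1 - 9*log(tan(y/9)^2 + 1) + 5*exp(-y)/9


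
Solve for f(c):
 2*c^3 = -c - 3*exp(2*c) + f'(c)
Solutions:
 f(c) = C1 + c^4/2 + c^2/2 + 3*exp(2*c)/2


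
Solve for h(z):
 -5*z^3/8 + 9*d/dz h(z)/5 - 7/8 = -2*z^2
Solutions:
 h(z) = C1 + 25*z^4/288 - 10*z^3/27 + 35*z/72


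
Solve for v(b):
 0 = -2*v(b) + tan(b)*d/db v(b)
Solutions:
 v(b) = C1*sin(b)^2


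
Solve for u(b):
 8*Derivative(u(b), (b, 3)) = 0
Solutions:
 u(b) = C1 + C2*b + C3*b^2


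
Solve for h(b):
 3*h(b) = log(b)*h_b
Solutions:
 h(b) = C1*exp(3*li(b))


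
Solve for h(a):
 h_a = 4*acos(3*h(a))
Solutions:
 Integral(1/acos(3*_y), (_y, h(a))) = C1 + 4*a


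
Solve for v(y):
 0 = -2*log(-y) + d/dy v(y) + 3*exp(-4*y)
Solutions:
 v(y) = C1 + 2*y*log(-y) - 2*y + 3*exp(-4*y)/4


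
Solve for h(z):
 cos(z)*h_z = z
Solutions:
 h(z) = C1 + Integral(z/cos(z), z)


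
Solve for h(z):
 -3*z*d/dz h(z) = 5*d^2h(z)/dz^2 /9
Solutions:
 h(z) = C1 + C2*erf(3*sqrt(30)*z/10)


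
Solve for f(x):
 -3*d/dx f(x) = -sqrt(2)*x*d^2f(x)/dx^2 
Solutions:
 f(x) = C1 + C2*x^(1 + 3*sqrt(2)/2)


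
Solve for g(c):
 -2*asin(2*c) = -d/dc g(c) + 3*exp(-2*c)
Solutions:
 g(c) = C1 + 2*c*asin(2*c) + sqrt(1 - 4*c^2) - 3*exp(-2*c)/2


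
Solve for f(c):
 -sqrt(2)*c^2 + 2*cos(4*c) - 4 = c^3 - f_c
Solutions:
 f(c) = C1 + c^4/4 + sqrt(2)*c^3/3 + 4*c - sin(4*c)/2


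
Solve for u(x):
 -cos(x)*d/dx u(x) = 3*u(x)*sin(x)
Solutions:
 u(x) = C1*cos(x)^3


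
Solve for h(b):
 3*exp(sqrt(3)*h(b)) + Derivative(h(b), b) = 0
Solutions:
 h(b) = sqrt(3)*(2*log(1/(C1 + 3*b)) - log(3))/6


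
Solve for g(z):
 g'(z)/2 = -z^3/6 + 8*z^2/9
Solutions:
 g(z) = C1 - z^4/12 + 16*z^3/27


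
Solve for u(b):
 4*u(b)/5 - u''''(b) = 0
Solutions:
 u(b) = C1*exp(-sqrt(2)*5^(3/4)*b/5) + C2*exp(sqrt(2)*5^(3/4)*b/5) + C3*sin(sqrt(2)*5^(3/4)*b/5) + C4*cos(sqrt(2)*5^(3/4)*b/5)


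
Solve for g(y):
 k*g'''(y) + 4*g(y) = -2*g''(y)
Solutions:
 g(y) = C1*exp(-y*(2^(1/3)*(sqrt(((27 + 4/k^2)^2 - 16/k^4)/k^2) + 27/k + 4/k^3)^(1/3) + 2/k + 2*2^(2/3)/(k^2*(sqrt(((27 + 4/k^2)^2 - 16/k^4)/k^2) + 27/k + 4/k^3)^(1/3)))/3) + C2*exp(y*(2^(1/3)*(sqrt(((27 + 4/k^2)^2 - 16/k^4)/k^2) + 27/k + 4/k^3)^(1/3) - 2^(1/3)*sqrt(3)*I*(sqrt(((27 + 4/k^2)^2 - 16/k^4)/k^2) + 27/k + 4/k^3)^(1/3) - 4/k - 8*2^(2/3)/(k^2*(-1 + sqrt(3)*I)*(sqrt(((27 + 4/k^2)^2 - 16/k^4)/k^2) + 27/k + 4/k^3)^(1/3)))/6) + C3*exp(y*(2^(1/3)*(sqrt(((27 + 4/k^2)^2 - 16/k^4)/k^2) + 27/k + 4/k^3)^(1/3) + 2^(1/3)*sqrt(3)*I*(sqrt(((27 + 4/k^2)^2 - 16/k^4)/k^2) + 27/k + 4/k^3)^(1/3) - 4/k + 8*2^(2/3)/(k^2*(1 + sqrt(3)*I)*(sqrt(((27 + 4/k^2)^2 - 16/k^4)/k^2) + 27/k + 4/k^3)^(1/3)))/6)


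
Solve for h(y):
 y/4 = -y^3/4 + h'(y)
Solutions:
 h(y) = C1 + y^4/16 + y^2/8


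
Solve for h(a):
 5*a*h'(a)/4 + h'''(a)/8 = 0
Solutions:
 h(a) = C1 + Integral(C2*airyai(-10^(1/3)*a) + C3*airybi(-10^(1/3)*a), a)


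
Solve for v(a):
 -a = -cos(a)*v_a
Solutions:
 v(a) = C1 + Integral(a/cos(a), a)


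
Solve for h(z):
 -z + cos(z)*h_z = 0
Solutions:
 h(z) = C1 + Integral(z/cos(z), z)


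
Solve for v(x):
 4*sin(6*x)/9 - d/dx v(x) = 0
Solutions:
 v(x) = C1 - 2*cos(6*x)/27


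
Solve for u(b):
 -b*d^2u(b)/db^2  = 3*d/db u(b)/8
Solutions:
 u(b) = C1 + C2*b^(5/8)


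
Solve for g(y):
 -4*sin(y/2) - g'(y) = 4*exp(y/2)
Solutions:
 g(y) = C1 - 8*exp(y/2) + 8*cos(y/2)


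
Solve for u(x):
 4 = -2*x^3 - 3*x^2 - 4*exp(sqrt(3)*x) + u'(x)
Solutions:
 u(x) = C1 + x^4/2 + x^3 + 4*x + 4*sqrt(3)*exp(sqrt(3)*x)/3


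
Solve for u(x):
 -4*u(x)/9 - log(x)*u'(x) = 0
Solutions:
 u(x) = C1*exp(-4*li(x)/9)


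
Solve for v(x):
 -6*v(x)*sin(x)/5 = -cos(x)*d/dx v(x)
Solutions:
 v(x) = C1/cos(x)^(6/5)


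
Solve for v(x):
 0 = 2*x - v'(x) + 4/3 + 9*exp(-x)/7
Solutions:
 v(x) = C1 + x^2 + 4*x/3 - 9*exp(-x)/7


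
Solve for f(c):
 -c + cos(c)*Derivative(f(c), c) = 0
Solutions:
 f(c) = C1 + Integral(c/cos(c), c)


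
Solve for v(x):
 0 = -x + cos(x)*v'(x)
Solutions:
 v(x) = C1 + Integral(x/cos(x), x)


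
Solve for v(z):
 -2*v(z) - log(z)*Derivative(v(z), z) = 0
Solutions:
 v(z) = C1*exp(-2*li(z))


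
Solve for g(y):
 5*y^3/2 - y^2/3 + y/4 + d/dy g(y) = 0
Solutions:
 g(y) = C1 - 5*y^4/8 + y^3/9 - y^2/8


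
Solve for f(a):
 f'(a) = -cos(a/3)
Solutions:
 f(a) = C1 - 3*sin(a/3)


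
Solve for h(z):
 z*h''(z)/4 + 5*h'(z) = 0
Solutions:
 h(z) = C1 + C2/z^19


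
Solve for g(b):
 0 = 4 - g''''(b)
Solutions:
 g(b) = C1 + C2*b + C3*b^2 + C4*b^3 + b^4/6


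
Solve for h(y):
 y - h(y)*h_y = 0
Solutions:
 h(y) = -sqrt(C1 + y^2)
 h(y) = sqrt(C1 + y^2)


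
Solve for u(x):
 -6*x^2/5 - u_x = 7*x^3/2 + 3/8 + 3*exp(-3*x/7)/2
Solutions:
 u(x) = C1 - 7*x^4/8 - 2*x^3/5 - 3*x/8 + 7*exp(-3*x/7)/2


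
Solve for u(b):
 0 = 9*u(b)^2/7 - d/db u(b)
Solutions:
 u(b) = -7/(C1 + 9*b)


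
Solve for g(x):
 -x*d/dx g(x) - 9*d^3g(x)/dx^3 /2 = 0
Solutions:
 g(x) = C1 + Integral(C2*airyai(-6^(1/3)*x/3) + C3*airybi(-6^(1/3)*x/3), x)


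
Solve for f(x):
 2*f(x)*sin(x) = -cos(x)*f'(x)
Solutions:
 f(x) = C1*cos(x)^2


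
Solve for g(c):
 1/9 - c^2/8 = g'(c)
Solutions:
 g(c) = C1 - c^3/24 + c/9


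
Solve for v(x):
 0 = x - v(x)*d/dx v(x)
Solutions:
 v(x) = -sqrt(C1 + x^2)
 v(x) = sqrt(C1 + x^2)


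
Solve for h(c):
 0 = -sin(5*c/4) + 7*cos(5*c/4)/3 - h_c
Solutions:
 h(c) = C1 + 28*sin(5*c/4)/15 + 4*cos(5*c/4)/5


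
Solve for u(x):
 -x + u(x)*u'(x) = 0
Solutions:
 u(x) = -sqrt(C1 + x^2)
 u(x) = sqrt(C1 + x^2)


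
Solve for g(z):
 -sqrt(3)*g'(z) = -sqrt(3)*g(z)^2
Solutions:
 g(z) = -1/(C1 + z)


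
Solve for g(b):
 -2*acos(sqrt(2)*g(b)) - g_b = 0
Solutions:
 Integral(1/acos(sqrt(2)*_y), (_y, g(b))) = C1 - 2*b


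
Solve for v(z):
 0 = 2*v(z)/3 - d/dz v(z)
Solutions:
 v(z) = C1*exp(2*z/3)


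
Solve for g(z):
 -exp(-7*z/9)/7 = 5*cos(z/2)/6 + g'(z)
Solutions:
 g(z) = C1 - 5*sin(z/2)/3 + 9*exp(-7*z/9)/49


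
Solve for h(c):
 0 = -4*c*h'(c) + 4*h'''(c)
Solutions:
 h(c) = C1 + Integral(C2*airyai(c) + C3*airybi(c), c)


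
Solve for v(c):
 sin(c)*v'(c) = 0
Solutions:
 v(c) = C1


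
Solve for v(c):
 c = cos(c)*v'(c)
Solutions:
 v(c) = C1 + Integral(c/cos(c), c)


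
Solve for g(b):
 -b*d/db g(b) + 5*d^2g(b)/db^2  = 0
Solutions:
 g(b) = C1 + C2*erfi(sqrt(10)*b/10)


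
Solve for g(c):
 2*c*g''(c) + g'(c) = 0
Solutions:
 g(c) = C1 + C2*sqrt(c)


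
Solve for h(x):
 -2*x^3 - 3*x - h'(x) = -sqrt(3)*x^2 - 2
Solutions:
 h(x) = C1 - x^4/2 + sqrt(3)*x^3/3 - 3*x^2/2 + 2*x


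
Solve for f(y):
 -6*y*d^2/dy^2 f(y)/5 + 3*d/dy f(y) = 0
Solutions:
 f(y) = C1 + C2*y^(7/2)


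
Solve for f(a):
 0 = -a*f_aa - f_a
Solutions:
 f(a) = C1 + C2*log(a)


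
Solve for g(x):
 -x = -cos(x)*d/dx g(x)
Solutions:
 g(x) = C1 + Integral(x/cos(x), x)


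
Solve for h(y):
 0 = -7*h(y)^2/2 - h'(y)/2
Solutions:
 h(y) = 1/(C1 + 7*y)


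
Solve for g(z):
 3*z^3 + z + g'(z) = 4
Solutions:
 g(z) = C1 - 3*z^4/4 - z^2/2 + 4*z


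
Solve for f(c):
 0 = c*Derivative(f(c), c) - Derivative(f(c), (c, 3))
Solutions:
 f(c) = C1 + Integral(C2*airyai(c) + C3*airybi(c), c)


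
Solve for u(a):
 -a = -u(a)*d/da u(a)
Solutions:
 u(a) = -sqrt(C1 + a^2)
 u(a) = sqrt(C1 + a^2)


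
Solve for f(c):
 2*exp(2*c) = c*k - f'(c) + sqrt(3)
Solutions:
 f(c) = C1 + c^2*k/2 + sqrt(3)*c - exp(2*c)


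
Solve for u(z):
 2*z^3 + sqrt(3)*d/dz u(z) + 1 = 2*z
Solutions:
 u(z) = C1 - sqrt(3)*z^4/6 + sqrt(3)*z^2/3 - sqrt(3)*z/3


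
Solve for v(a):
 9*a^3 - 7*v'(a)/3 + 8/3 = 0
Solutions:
 v(a) = C1 + 27*a^4/28 + 8*a/7


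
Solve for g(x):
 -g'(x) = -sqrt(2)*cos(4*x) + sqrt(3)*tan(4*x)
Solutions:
 g(x) = C1 + sqrt(3)*log(cos(4*x))/4 + sqrt(2)*sin(4*x)/4


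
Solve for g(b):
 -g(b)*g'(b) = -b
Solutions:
 g(b) = -sqrt(C1 + b^2)
 g(b) = sqrt(C1 + b^2)


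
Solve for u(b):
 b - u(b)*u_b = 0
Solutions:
 u(b) = -sqrt(C1 + b^2)
 u(b) = sqrt(C1 + b^2)


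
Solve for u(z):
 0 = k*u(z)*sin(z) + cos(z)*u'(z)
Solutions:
 u(z) = C1*exp(k*log(cos(z)))
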